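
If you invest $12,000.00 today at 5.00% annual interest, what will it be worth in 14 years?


Future value formula: FV = PV × (1 + r)^t
FV = $12,000.00 × (1 + 0.05)^14
FV = $12,000.00 × 1.979932
FV = $23,759.18

FV = PV × (1 + r)^t = $23,759.18


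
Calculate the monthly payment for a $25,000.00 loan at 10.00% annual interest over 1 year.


Loan payment formula: PMT = PV × r / (1 − (1 + r)^(−n))
Monthly rate r = 0.1/12 ≈ 0.00833333, n = 12 months
Denominator: 1 − (1 + 0.1/12)^(−12) = 0.0947876
PMT = $25,000.00 × (0.1/12) / 0.0947876
PMT = $2,197.90 per month

PMT = PV × r / (1-(1+r)^(-n)) = $2,197.90/month


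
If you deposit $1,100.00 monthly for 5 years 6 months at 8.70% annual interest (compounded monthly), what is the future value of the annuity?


Future value of an ordinary annuity: FV = PMT × ((1 + r)^n − 1) / r
Monthly rate r = 0.087/12 = 0.00725, n = 66
FV = $1,100.00 × ((1 + 0.087/12)^66 − 1) / (0.087/12)
FV = $1,100.00 × 84.257791
FV = $92,683.57

FV = PMT × ((1+r)^n - 1)/r = $92,683.57


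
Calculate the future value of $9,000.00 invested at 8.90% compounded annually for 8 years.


Compound interest formula: A = P(1 + r/n)^(nt)
A = $9,000.00 × (1 + 0.089/1)^(1 × 8)
Growth factor: (1 + 0.089/1)^8 = 1.9779852
A = $9,000.00 × 1.9779852
A = $17,801.87

A = P(1 + r/n)^(nt) = $17,801.87


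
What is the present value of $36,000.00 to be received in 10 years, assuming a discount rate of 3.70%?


Present value formula: PV = FV / (1 + r)^t
PV = $36,000.00 / (1 + 0.037)^10
PV = $36,000.00 / 1.438095
PV = $25,033.12

PV = FV / (1 + r)^t = $25,033.12


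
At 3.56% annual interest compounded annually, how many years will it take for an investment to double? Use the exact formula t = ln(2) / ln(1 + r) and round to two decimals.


Doubling condition: (1 + r)^t = 2
Take ln of both sides: t × ln(1 + r) = ln(2)
t = ln(2) / ln(1 + r)
t = 0.693147 / 0.034981
t = 19.81

t = ln(2) / ln(1 + r) = 19.81 years


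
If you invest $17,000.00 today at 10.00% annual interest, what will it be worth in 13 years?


Future value formula: FV = PV × (1 + r)^t
FV = $17,000.00 × (1 + 0.1)^13
FV = $17,000.00 × 3.452271
FV = $58,688.61

FV = PV × (1 + r)^t = $58,688.61


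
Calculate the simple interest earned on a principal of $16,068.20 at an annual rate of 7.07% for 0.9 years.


Simple interest formula: I = P × r × t
I = $16,068.20 × 0.0707 × 0.9
I = $1,022.42

I = P × r × t = $1,022.42


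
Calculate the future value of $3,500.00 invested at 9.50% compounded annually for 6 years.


Compound interest formula: A = P(1 + r/n)^(nt)
A = $3,500.00 × (1 + 0.095/1)^(1 × 6)
Growth factor: (1 + 0.095/1)^6 = 1.723791
A = $3,500.00 × 1.723791
A = $6,033.27

A = P(1 + r/n)^(nt) = $6,033.27


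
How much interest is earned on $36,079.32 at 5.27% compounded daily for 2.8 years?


Compound interest earned = final amount − principal.
A = P(1 + r/n)^(nt) = $36,079.32 × (1 + 0.0527/365)^(365 × 2.8) = $41,815.59
Interest = A − P = $41,815.59 − $36,079.32 = $5,736.27

Interest = A - P = $5,736.27


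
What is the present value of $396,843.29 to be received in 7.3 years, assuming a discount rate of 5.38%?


Present value formula: PV = FV / (1 + r)^t
PV = $396,843.29 / (1 + 0.0538)^7.3
PV = $396,843.29 / 1.46600286
PV = $270,697.49

PV = FV / (1 + r)^t = $270,697.49


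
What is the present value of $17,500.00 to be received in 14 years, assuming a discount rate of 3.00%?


Present value formula: PV = FV / (1 + r)^t
PV = $17,500.00 / (1 + 0.03)^14
PV = $17,500.00 / 1.512590
PV = $11,569.56

PV = FV / (1 + r)^t = $11,569.56


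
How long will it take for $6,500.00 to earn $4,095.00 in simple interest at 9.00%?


Rearrange the simple interest formula for t:
I = P × r × t  ⇒  t = I / (P × r)
t = $4,095.00 / ($6,500.00 × 0.09)
t = 7

t = I/(P×r) = 7 years


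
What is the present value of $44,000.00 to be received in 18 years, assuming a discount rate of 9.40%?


Present value formula: PV = FV / (1 + r)^t
PV = $44,000.00 / (1 + 0.094)^18
PV = $44,000.00 / 5.038622
PV = $8,732.55

PV = FV / (1 + r)^t = $8,732.55


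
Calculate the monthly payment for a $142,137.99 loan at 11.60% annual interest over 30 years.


Loan payment formula: PMT = PV × r / (1 − (1 + r)^(−n))
Monthly rate r = 0.116/12 ≈ 0.00966667, n = 360 months
Denominator: 1 − (1 + 0.116/12)^(−360) = 0.968673
PMT = $142,137.99 × (0.116/12) / 0.968673
PMT = $1,418.44 per month

PMT = PV × r / (1-(1+r)^(-n)) = $1,418.44/month


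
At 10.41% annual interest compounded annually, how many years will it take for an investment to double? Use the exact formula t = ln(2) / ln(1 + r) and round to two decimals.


Doubling condition: (1 + r)^t = 2
Take ln of both sides: t × ln(1 + r) = ln(2)
t = ln(2) / ln(1 + r)
t = 0.693147 / 0.099031
t = 7.00

t = ln(2) / ln(1 + r) = 7.00 years


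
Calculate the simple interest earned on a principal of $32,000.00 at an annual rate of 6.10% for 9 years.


Simple interest formula: I = P × r × t
I = $32,000.00 × 0.061 × 9
I = $17,568.00

I = P × r × t = $17,568.00


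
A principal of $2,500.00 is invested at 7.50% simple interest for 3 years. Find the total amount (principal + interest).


Total amount formula: A = P(1 + rt) = P + P·r·t
Interest: I = P × r × t = $2,500.00 × 0.075 × 3 = $562.50
A = P + I = $2,500.00 + $562.50 = $3,062.50

A = P + I = P(1 + rt) = $3,062.50


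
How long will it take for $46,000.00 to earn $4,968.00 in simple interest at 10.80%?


Rearrange the simple interest formula for t:
I = P × r × t  ⇒  t = I / (P × r)
t = $4,968.00 / ($46,000.00 × 0.108)
t = 1

t = I/(P×r) = 1 year


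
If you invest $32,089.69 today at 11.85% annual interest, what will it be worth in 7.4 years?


Future value formula: FV = PV × (1 + r)^t
FV = $32,089.69 × (1 + 0.1185)^7.4
FV = $32,089.69 × 2.2903735
FV = $73,497.38

FV = PV × (1 + r)^t = $73,497.38


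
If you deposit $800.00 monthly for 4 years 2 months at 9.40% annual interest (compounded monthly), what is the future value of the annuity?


Future value of an ordinary annuity: FV = PMT × ((1 + r)^n − 1) / r
Monthly rate r = 0.094/12 ≈ 0.00783333, n = 50
FV = $800.00 × ((1 + 0.094/12)^50 − 1) / (0.094/12)
FV = $800.00 × 60.917678
FV = $48,734.14

FV = PMT × ((1+r)^n - 1)/r = $48,734.14


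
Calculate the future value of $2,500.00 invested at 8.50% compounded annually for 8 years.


Compound interest formula: A = P(1 + r/n)^(nt)
A = $2,500.00 × (1 + 0.085/1)^(1 × 8)
Growth factor: (1 + 0.085/1)^8 = 1.920604
A = $2,500.00 × 1.920604
A = $4,801.51

A = P(1 + r/n)^(nt) = $4,801.51


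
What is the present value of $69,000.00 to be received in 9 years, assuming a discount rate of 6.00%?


Present value formula: PV = FV / (1 + r)^t
PV = $69,000.00 / (1 + 0.06)^9
PV = $69,000.00 / 1.689479
PV = $40,840.99

PV = FV / (1 + r)^t = $40,840.99


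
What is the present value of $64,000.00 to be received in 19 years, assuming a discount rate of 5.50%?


Present value formula: PV = FV / (1 + r)^t
PV = $64,000.00 / (1 + 0.055)^19
PV = $64,000.00 / 2.765647
PV = $23,141.06

PV = FV / (1 + r)^t = $23,141.06


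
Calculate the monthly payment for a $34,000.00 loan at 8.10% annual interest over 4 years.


Loan payment formula: PMT = PV × r / (1 − (1 + r)^(−n))
Monthly rate r = 0.081/12 = 0.00675, n = 48 months
Denominator: 1 − (1 + 0.081/12)^(−48) = 0.275962
PMT = $34,000.00 × (0.081/12) / 0.275962
PMT = $831.64 per month

PMT = PV × r / (1-(1+r)^(-n)) = $831.64/month


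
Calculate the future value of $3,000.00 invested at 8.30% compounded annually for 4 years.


Compound interest formula: A = P(1 + r/n)^(nt)
A = $3,000.00 × (1 + 0.083/1)^(1 × 4)
Growth factor: (1 + 0.083/1)^4 = 1.375669
A = $3,000.00 × 1.375669
A = $4,127.01

A = P(1 + r/n)^(nt) = $4,127.01


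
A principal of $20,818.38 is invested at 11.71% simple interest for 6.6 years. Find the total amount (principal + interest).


Total amount formula: A = P(1 + rt) = P + P·r·t
Interest: I = P × r × t = $20,818.38 × 0.1171 × 6.6 = $16,089.69
A = P + I = $20,818.38 + $16,089.69 = $36,908.07

A = P + I = P(1 + rt) = $36,908.07


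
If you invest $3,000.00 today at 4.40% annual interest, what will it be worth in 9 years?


Future value formula: FV = PV × (1 + r)^t
FV = $3,000.00 × (1 + 0.044)^9
FV = $3,000.00 × 1.4733451
FV = $4,420.04

FV = PV × (1 + r)^t = $4,420.04


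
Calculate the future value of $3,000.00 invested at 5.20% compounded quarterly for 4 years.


Compound interest formula: A = P(1 + r/n)^(nt)
A = $3,000.00 × (1 + 0.052/4)^(4 × 4)
Growth factor: (1 + 0.052/4)^16 = 1.229564
A = $3,000.00 × 1.229564
A = $3,688.69

A = P(1 + r/n)^(nt) = $3,688.69


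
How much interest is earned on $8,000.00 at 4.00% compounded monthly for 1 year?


Compound interest earned = final amount − principal.
A = P(1 + r/n)^(nt) = $8,000.00 × (1 + 0.04/12)^(12 × 1) = $8,325.93
Interest = A − P = $8,325.93 − $8,000.00 = $325.93

Interest = A - P = $325.93


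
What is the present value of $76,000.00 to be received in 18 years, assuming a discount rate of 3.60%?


Present value formula: PV = FV / (1 + r)^t
PV = $76,000.00 / (1 + 0.036)^18
PV = $76,000.00 / 1.890060
PV = $40,210.36

PV = FV / (1 + r)^t = $40,210.36


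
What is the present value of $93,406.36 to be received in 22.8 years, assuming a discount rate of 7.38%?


Present value formula: PV = FV / (1 + r)^t
PV = $93,406.36 / (1 + 0.0738)^22.8
PV = $93,406.36 / 5.070532
PV = $18,421.41

PV = FV / (1 + r)^t = $18,421.41


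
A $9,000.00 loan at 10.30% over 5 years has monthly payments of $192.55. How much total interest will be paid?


Total paid over the life of the loan = PMT × n.
Total paid = $192.55 × 60 = $11,553.00
Total interest = total paid − principal = $11,553.00 − $9,000.00 = $2,553.00

Total interest = (PMT × n) - PV = $2,553.00


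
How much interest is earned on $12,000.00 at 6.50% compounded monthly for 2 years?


Compound interest earned = final amount − principal.
A = P(1 + r/n)^(nt) = $12,000.00 × (1 + 0.065/12)^(12 × 2) = $13,661.15
Interest = A − P = $13,661.15 − $12,000.00 = $1,661.15

Interest = A - P = $1,661.15


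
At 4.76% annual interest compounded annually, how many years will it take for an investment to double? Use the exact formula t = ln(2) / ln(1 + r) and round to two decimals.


Doubling condition: (1 + r)^t = 2
Take ln of both sides: t × ln(1 + r) = ln(2)
t = ln(2) / ln(1 + r)
t = 0.693147 / 0.046502
t = 14.91

t = ln(2) / ln(1 + r) = 14.91 years


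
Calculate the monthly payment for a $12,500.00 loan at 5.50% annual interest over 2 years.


Loan payment formula: PMT = PV × r / (1 − (1 + r)^(−n))
Monthly rate r = 0.055/12 ≈ 0.00458333, n = 24 months
Denominator: 1 − (1 + 0.055/12)^(−24) = 0.1039407
PMT = $12,500.00 × (0.055/12) / 0.1039407
PMT = $551.20 per month

PMT = PV × r / (1-(1+r)^(-n)) = $551.20/month


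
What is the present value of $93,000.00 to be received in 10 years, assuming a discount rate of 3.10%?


Present value formula: PV = FV / (1 + r)^t
PV = $93,000.00 / (1 + 0.031)^10
PV = $93,000.00 / 1.35702126
PV = $68,532.46

PV = FV / (1 + r)^t = $68,532.46


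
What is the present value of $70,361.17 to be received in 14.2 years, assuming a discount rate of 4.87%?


Present value formula: PV = FV / (1 + r)^t
PV = $70,361.17 / (1 + 0.0487)^14.2
PV = $70,361.17 / 1.9644818
PV = $35,816.66

PV = FV / (1 + r)^t = $35,816.66


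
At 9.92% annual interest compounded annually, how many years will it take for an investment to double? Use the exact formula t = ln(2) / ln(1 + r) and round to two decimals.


Doubling condition: (1 + r)^t = 2
Take ln of both sides: t × ln(1 + r) = ln(2)
t = ln(2) / ln(1 + r)
t = 0.693147 / 0.094583
t = 7.33

t = ln(2) / ln(1 + r) = 7.33 years


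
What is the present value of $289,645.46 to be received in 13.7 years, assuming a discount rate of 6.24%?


Present value formula: PV = FV / (1 + r)^t
PV = $289,645.46 / (1 + 0.0624)^13.7
PV = $289,645.46 / 2.2916403
PV = $126,392.20

PV = FV / (1 + r)^t = $126,392.20


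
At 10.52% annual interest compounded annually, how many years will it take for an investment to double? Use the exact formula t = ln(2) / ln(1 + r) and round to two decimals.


Doubling condition: (1 + r)^t = 2
Take ln of both sides: t × ln(1 + r) = ln(2)
t = ln(2) / ln(1 + r)
t = 0.693147 / 0.100026
t = 6.93

t = ln(2) / ln(1 + r) = 6.93 years


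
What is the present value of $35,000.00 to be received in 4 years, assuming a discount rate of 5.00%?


Present value formula: PV = FV / (1 + r)^t
PV = $35,000.00 / (1 + 0.05)^4
PV = $35,000.00 / 1.215506
PV = $28,794.59

PV = FV / (1 + r)^t = $28,794.59


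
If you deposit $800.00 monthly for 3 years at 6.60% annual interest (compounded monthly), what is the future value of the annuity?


Future value of an ordinary annuity: FV = PMT × ((1 + r)^n − 1) / r
Monthly rate r = 0.066/12 = 0.0055, n = 36
FV = $800.00 × ((1 + 0.066/12)^36 − 1) / (0.066/12)
FV = $800.00 × 39.691140
FV = $31,752.91

FV = PMT × ((1+r)^n - 1)/r = $31,752.91


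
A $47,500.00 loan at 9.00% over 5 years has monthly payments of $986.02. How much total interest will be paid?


Total paid over the life of the loan = PMT × n.
Total paid = $986.02 × 60 = $59,161.20
Total interest = total paid − principal = $59,161.20 − $47,500.00 = $11,661.20

Total interest = (PMT × n) - PV = $11,661.20


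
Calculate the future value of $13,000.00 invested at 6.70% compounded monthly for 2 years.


Compound interest formula: A = P(1 + r/n)^(nt)
A = $13,000.00 × (1 + 0.067/12)^(12 × 2)
Growth factor: (1 + 0.067/12)^24 = 1.142967
A = $13,000.00 × 1.142967
A = $14,858.57

A = P(1 + r/n)^(nt) = $14,858.57


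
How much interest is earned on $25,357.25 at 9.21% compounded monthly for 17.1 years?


Compound interest earned = final amount − principal.
A = P(1 + r/n)^(nt) = $25,357.25 × (1 + 0.0921/12)^(12 × 17.1) = $121,749.02
Interest = A − P = $121,749.02 − $25,357.25 = $96,391.77

Interest = A - P = $96,391.77


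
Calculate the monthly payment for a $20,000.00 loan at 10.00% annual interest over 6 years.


Loan payment formula: PMT = PV × r / (1 − (1 + r)^(−n))
Monthly rate r = 0.1/12 ≈ 0.00833333, n = 72 months
Denominator: 1 − (1 + 0.1/12)^(−72) = 0.449822
PMT = $20,000.00 × (0.1/12) / 0.449822
PMT = $370.52 per month

PMT = PV × r / (1-(1+r)^(-n)) = $370.52/month


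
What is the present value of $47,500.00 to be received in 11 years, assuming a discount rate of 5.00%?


Present value formula: PV = FV / (1 + r)^t
PV = $47,500.00 / (1 + 0.05)^11
PV = $47,500.00 / 1.710339
PV = $27,772.27

PV = FV / (1 + r)^t = $27,772.27


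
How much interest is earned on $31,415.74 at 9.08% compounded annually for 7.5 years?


Compound interest earned = final amount − principal.
A = P(1 + r/n)^(nt) = $31,415.74 × (1 + 0.0908/1)^(1 × 7.5) = $60,288.68
Interest = A − P = $60,288.68 − $31,415.74 = $28,872.94

Interest = A - P = $28,872.94


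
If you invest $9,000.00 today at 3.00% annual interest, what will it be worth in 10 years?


Future value formula: FV = PV × (1 + r)^t
FV = $9,000.00 × (1 + 0.03)^10
FV = $9,000.00 × 1.3439164
FV = $12,095.25

FV = PV × (1 + r)^t = $12,095.25


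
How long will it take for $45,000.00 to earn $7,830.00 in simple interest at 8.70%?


Rearrange the simple interest formula for t:
I = P × r × t  ⇒  t = I / (P × r)
t = $7,830.00 / ($45,000.00 × 0.087)
t = 2

t = I/(P×r) = 2 years


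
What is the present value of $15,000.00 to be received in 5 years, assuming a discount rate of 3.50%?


Present value formula: PV = FV / (1 + r)^t
PV = $15,000.00 / (1 + 0.035)^5
PV = $15,000.00 / 1.187686
PV = $12,629.60

PV = FV / (1 + r)^t = $12,629.60


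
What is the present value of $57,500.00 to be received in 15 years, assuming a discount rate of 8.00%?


Present value formula: PV = FV / (1 + r)^t
PV = $57,500.00 / (1 + 0.08)^15
PV = $57,500.00 / 3.172169
PV = $18,126.40

PV = FV / (1 + r)^t = $18,126.40


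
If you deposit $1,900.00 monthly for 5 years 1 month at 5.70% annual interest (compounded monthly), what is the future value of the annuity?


Future value of an ordinary annuity: FV = PMT × ((1 + r)^n − 1) / r
Monthly rate r = 0.057/12 = 0.00475, n = 61
FV = $1,900.00 × ((1 + 0.057/12)^61 − 1) / (0.057/12)
FV = $1,900.00 × 70.563621
FV = $134,070.88

FV = PMT × ((1+r)^n - 1)/r = $134,070.88


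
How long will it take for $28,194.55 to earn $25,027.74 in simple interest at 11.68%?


Rearrange the simple interest formula for t:
I = P × r × t  ⇒  t = I / (P × r)
t = $25,027.74 / ($28,194.55 × 0.1168)
t = 7.6

t = I/(P×r) = 7.6 years


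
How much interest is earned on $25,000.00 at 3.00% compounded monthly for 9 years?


Compound interest earned = final amount − principal.
A = P(1 + r/n)^(nt) = $25,000.00 × (1 + 0.03/12)^(12 × 9) = $32,738.08
Interest = A − P = $32,738.08 − $25,000.00 = $7,738.08

Interest = A - P = $7,738.08


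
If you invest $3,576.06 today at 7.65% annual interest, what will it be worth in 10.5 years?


Future value formula: FV = PV × (1 + r)^t
FV = $3,576.06 × (1 + 0.0765)^10.5
FV = $3,576.06 × 2.168440
FV = $7,754.47

FV = PV × (1 + r)^t = $7,754.47


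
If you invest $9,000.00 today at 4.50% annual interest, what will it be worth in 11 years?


Future value formula: FV = PV × (1 + r)^t
FV = $9,000.00 × (1 + 0.045)^11
FV = $9,000.00 × 1.622853
FV = $14,605.68

FV = PV × (1 + r)^t = $14,605.68


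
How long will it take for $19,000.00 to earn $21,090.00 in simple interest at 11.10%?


Rearrange the simple interest formula for t:
I = P × r × t  ⇒  t = I / (P × r)
t = $21,090.00 / ($19,000.00 × 0.111)
t = 10

t = I/(P×r) = 10 years


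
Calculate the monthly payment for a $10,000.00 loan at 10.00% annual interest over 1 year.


Loan payment formula: PMT = PV × r / (1 − (1 + r)^(−n))
Monthly rate r = 0.1/12 ≈ 0.00833333, n = 12 months
Denominator: 1 − (1 + 0.1/12)^(−12) = 0.0947876
PMT = $10,000.00 × (0.1/12) / 0.0947876
PMT = $879.16 per month

PMT = PV × r / (1-(1+r)^(-n)) = $879.16/month


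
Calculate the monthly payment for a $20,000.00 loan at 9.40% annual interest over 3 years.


Loan payment formula: PMT = PV × r / (1 − (1 + r)^(−n))
Monthly rate r = 0.094/12 ≈ 0.00783333, n = 36 months
Denominator: 1 − (1 + 0.094/12)^(−36) = 0.244897
PMT = $20,000.00 × (0.094/12) / 0.244897
PMT = $639.72 per month

PMT = PV × r / (1-(1+r)^(-n)) = $639.72/month


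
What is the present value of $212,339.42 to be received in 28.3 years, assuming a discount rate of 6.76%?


Present value formula: PV = FV / (1 + r)^t
PV = $212,339.42 / (1 + 0.0676)^28.3
PV = $212,339.42 / 6.367404
PV = $33,347.88

PV = FV / (1 + r)^t = $33,347.88


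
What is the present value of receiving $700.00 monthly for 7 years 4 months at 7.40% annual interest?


Present value of an ordinary annuity: PV = PMT × (1 − (1 + r)^(−n)) / r
Monthly rate r = 0.074/12 ≈ 0.00616667, n = 88
PV = $700.00 × (1 − (1 + 0.074/12)^(−88)) / (0.074/12)
PV = $700.00 × 67.756926
PV = $47,429.85

PV = PMT × (1-(1+r)^(-n))/r = $47,429.85


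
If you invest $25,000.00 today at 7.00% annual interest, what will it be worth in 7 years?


Future value formula: FV = PV × (1 + r)^t
FV = $25,000.00 × (1 + 0.07)^7
FV = $25,000.00 × 1.6057815
FV = $40,144.54

FV = PV × (1 + r)^t = $40,144.54


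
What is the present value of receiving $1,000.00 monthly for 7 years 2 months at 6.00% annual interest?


Present value of an ordinary annuity: PV = PMT × (1 − (1 + r)^(−n)) / r
Monthly rate r = 0.06/12 = 0.005, n = 86
PV = $1,000.00 × (1 − (1 + 0.06/12)^(−86)) / (0.06/12)
PV = $1,000.00 × 69.758711
PV = $69,758.71

PV = PMT × (1-(1+r)^(-n))/r = $69,758.71


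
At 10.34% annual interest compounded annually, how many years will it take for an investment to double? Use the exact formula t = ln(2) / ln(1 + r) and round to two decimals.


Doubling condition: (1 + r)^t = 2
Take ln of both sides: t × ln(1 + r) = ln(2)
t = ln(2) / ln(1 + r)
t = 0.693147 / 0.098396
t = 7.04

t = ln(2) / ln(1 + r) = 7.04 years


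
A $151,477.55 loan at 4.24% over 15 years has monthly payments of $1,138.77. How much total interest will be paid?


Total paid over the life of the loan = PMT × n.
Total paid = $1,138.77 × 180 = $204,978.60
Total interest = total paid − principal = $204,978.60 − $151,477.55 = $53,501.05

Total interest = (PMT × n) - PV = $53,501.05


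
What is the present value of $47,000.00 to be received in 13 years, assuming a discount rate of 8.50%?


Present value formula: PV = FV / (1 + r)^t
PV = $47,000.00 / (1 + 0.085)^13
PV = $47,000.00 / 2.88792956
PV = $16,274.64

PV = FV / (1 + r)^t = $16,274.64


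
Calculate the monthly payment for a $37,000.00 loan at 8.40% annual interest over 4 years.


Loan payment formula: PMT = PV × r / (1 − (1 + r)^(−n))
Monthly rate r = 0.084/12 = 0.007, n = 48 months
Denominator: 1 − (1 + 0.084/12)^(−48) = 0.284540
PMT = $37,000.00 × (0.084/12) / 0.284540
PMT = $910.24 per month

PMT = PV × r / (1-(1+r)^(-n)) = $910.24/month


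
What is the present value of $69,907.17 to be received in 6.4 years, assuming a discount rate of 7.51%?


Present value formula: PV = FV / (1 + r)^t
PV = $69,907.17 / (1 + 0.0751)^6.4
PV = $69,907.17 / 1.5895446
PV = $43,979.37

PV = FV / (1 + r)^t = $43,979.37


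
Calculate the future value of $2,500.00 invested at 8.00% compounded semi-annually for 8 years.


Compound interest formula: A = P(1 + r/n)^(nt)
A = $2,500.00 × (1 + 0.08/2)^(2 × 8)
Growth factor: (1 + 0.08/2)^16 = 1.872981
A = $2,500.00 × 1.872981
A = $4,682.45

A = P(1 + r/n)^(nt) = $4,682.45


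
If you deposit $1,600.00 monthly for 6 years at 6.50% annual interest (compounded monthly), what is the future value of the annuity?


Future value of an ordinary annuity: FV = PMT × ((1 + r)^n − 1) / r
Monthly rate r = 0.065/12 ≈ 0.00541667, n = 72
FV = $1,600.00 × ((1 + 0.065/12)^72 − 1) / (0.065/12)
FV = $1,600.00 × 87.771168
FV = $140,433.87

FV = PMT × ((1+r)^n - 1)/r = $140,433.87


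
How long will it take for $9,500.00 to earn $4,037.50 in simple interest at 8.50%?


Rearrange the simple interest formula for t:
I = P × r × t  ⇒  t = I / (P × r)
t = $4,037.50 / ($9,500.00 × 0.085)
t = 5

t = I/(P×r) = 5 years


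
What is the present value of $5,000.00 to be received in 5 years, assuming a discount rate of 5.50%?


Present value formula: PV = FV / (1 + r)^t
PV = $5,000.00 / (1 + 0.055)^5
PV = $5,000.00 / 1.306960
PV = $3,825.67

PV = FV / (1 + r)^t = $3,825.67


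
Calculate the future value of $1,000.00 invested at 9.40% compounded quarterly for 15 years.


Compound interest formula: A = P(1 + r/n)^(nt)
A = $1,000.00 × (1 + 0.094/4)^(4 × 15)
Growth factor: (1 + 0.094/4)^60 = 4.029682
A = $1,000.00 × 4.029682
A = $4,029.68

A = P(1 + r/n)^(nt) = $4,029.68


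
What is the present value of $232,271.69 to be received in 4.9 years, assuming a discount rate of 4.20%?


Present value formula: PV = FV / (1 + r)^t
PV = $232,271.69 / (1 + 0.042)^4.9
PV = $232,271.69 / 1.2233531
PV = $189,864.80

PV = FV / (1 + r)^t = $189,864.80


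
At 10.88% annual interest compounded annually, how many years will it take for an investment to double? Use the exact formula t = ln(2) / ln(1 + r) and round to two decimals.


Doubling condition: (1 + r)^t = 2
Take ln of both sides: t × ln(1 + r) = ln(2)
t = ln(2) / ln(1 + r)
t = 0.693147 / 0.103278
t = 6.71

t = ln(2) / ln(1 + r) = 6.71 years


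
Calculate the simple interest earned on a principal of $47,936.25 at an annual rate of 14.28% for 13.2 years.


Simple interest formula: I = P × r × t
I = $47,936.25 × 0.1428 × 13.2
I = $90,357.91

I = P × r × t = $90,357.91


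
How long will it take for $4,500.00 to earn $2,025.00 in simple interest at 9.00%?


Rearrange the simple interest formula for t:
I = P × r × t  ⇒  t = I / (P × r)
t = $2,025.00 / ($4,500.00 × 0.09)
t = 5

t = I/(P×r) = 5 years


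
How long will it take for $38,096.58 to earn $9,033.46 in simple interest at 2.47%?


Rearrange the simple interest formula for t:
I = P × r × t  ⇒  t = I / (P × r)
t = $9,033.46 / ($38,096.58 × 0.0247)
t = 9.6

t = I/(P×r) = 9.6 years


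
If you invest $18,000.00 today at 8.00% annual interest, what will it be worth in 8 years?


Future value formula: FV = PV × (1 + r)^t
FV = $18,000.00 × (1 + 0.08)^8
FV = $18,000.00 × 1.850930
FV = $33,316.74

FV = PV × (1 + r)^t = $33,316.74


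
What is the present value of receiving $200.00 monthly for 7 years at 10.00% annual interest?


Present value of an ordinary annuity: PV = PMT × (1 − (1 + r)^(−n)) / r
Monthly rate r = 0.1/12 ≈ 0.00833333, n = 84
PV = $200.00 × (1 − (1 + 0.1/12)^(−84)) / (0.1/12)
PV = $200.00 × 60.236667
PV = $12,047.33

PV = PMT × (1-(1+r)^(-n))/r = $12,047.33


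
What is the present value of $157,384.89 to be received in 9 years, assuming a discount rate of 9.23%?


Present value formula: PV = FV / (1 + r)^t
PV = $157,384.89 / (1 + 0.0923)^9
PV = $157,384.89 / 2.2134892
PV = $71,102.62

PV = FV / (1 + r)^t = $71,102.62


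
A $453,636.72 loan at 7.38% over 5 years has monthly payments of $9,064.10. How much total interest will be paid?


Total paid over the life of the loan = PMT × n.
Total paid = $9,064.10 × 60 = $543,846.00
Total interest = total paid − principal = $543,846.00 − $453,636.72 = $90,209.28

Total interest = (PMT × n) - PV = $90,209.28


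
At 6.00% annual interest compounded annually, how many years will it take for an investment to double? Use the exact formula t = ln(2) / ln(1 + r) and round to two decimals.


Doubling condition: (1 + r)^t = 2
Take ln of both sides: t × ln(1 + r) = ln(2)
t = ln(2) / ln(1 + r)
t = 0.693147 / 0.058269
t = 11.90

t = ln(2) / ln(1 + r) = 11.90 years


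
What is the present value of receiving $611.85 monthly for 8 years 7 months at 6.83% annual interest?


Present value of an ordinary annuity: PV = PMT × (1 − (1 + r)^(−n)) / r
Monthly rate r = 0.0683/12 ≈ 0.00569167, n = 103
PV = $611.85 × (1 − (1 + 0.0683/12)^(−103)) / (0.0683/12)
PV = $611.85 × 77.773334
PV = $47,585.61

PV = PMT × (1-(1+r)^(-n))/r = $47,585.61


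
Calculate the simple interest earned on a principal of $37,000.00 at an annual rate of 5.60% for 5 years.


Simple interest formula: I = P × r × t
I = $37,000.00 × 0.056 × 5
I = $10,360.00

I = P × r × t = $10,360.00


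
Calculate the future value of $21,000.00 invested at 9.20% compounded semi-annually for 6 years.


Compound interest formula: A = P(1 + r/n)^(nt)
A = $21,000.00 × (1 + 0.092/2)^(2 × 6)
Growth factor: (1 + 0.092/2)^12 = 1.7154585
A = $21,000.00 × 1.7154585
A = $36,024.63

A = P(1 + r/n)^(nt) = $36,024.63


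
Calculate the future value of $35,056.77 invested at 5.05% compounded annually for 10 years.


Compound interest formula: A = P(1 + r/n)^(nt)
A = $35,056.77 × (1 + 0.0505/1)^(1 × 10)
Growth factor: (1 + 0.0505/1)^10 = 1.636668
A = $35,056.77 × 1.636668
A = $57,376.29

A = P(1 + r/n)^(nt) = $57,376.29


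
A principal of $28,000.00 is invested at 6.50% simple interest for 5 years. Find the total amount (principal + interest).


Total amount formula: A = P(1 + rt) = P + P·r·t
Interest: I = P × r × t = $28,000.00 × 0.065 × 5 = $9,100.00
A = P + I = $28,000.00 + $9,100.00 = $37,100.00

A = P + I = P(1 + rt) = $37,100.00


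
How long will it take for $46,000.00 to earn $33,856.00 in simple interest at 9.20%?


Rearrange the simple interest formula for t:
I = P × r × t  ⇒  t = I / (P × r)
t = $33,856.00 / ($46,000.00 × 0.092)
t = 8

t = I/(P×r) = 8 years


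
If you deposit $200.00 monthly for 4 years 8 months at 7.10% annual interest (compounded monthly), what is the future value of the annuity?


Future value of an ordinary annuity: FV = PMT × ((1 + r)^n − 1) / r
Monthly rate r = 0.071/12 ≈ 0.00591667, n = 56
FV = $200.00 × ((1 + 0.071/12)^56 − 1) / (0.071/12)
FV = $200.00 × 66.163061
FV = $13,232.61

FV = PMT × ((1+r)^n - 1)/r = $13,232.61


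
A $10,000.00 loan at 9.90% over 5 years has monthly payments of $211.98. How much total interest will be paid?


Total paid over the life of the loan = PMT × n.
Total paid = $211.98 × 60 = $12,718.80
Total interest = total paid − principal = $12,718.80 − $10,000.00 = $2,718.80

Total interest = (PMT × n) - PV = $2,718.80


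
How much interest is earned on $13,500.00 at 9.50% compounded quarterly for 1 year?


Compound interest earned = final amount − principal.
A = P(1 + r/n)^(nt) = $13,500.00 × (1 + 0.095/4)^(4 × 1) = $14,828.92
Interest = A − P = $14,828.92 − $13,500.00 = $1,328.92

Interest = A - P = $1,328.92


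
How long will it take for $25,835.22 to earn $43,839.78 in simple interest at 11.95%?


Rearrange the simple interest formula for t:
I = P × r × t  ⇒  t = I / (P × r)
t = $43,839.78 / ($25,835.22 × 0.1195)
t = 14.2

t = I/(P×r) = 14.2 years


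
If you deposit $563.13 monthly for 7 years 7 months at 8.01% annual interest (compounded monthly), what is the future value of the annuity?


Future value of an ordinary annuity: FV = PMT × ((1 + r)^n − 1) / r
Monthly rate r = 0.0801/12 = 0.006675, n = 91
FV = $563.13 × ((1 + 0.0801/12)^91 − 1) / (0.0801/12)
FV = $563.13 × 124.643764
FV = $70,190.64

FV = PMT × ((1+r)^n - 1)/r = $70,190.64


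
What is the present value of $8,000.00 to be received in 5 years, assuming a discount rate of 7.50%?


Present value formula: PV = FV / (1 + r)^t
PV = $8,000.00 / (1 + 0.075)^5
PV = $8,000.00 / 1.435629
PV = $5,572.47

PV = FV / (1 + r)^t = $5,572.47


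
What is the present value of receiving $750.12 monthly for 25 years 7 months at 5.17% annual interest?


Present value of an ordinary annuity: PV = PMT × (1 − (1 + r)^(−n)) / r
Monthly rate r = 0.0517/12 ≈ 0.00430833, n = 307
PV = $750.12 × (1 − (1 + 0.0517/12)^(−307)) / (0.0517/12)
PV = $750.12 × 170.092660
PV = $127,589.91

PV = PMT × (1-(1+r)^(-n))/r = $127,589.91


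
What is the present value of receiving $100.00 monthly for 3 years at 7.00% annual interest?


Present value of an ordinary annuity: PV = PMT × (1 − (1 + r)^(−n)) / r
Monthly rate r = 0.07/12 ≈ 0.00583333, n = 36
PV = $100.00 × (1 − (1 + 0.07/12)^(−36)) / (0.07/12)
PV = $100.00 × 32.386464
PV = $3,238.65

PV = PMT × (1-(1+r)^(-n))/r = $3,238.65


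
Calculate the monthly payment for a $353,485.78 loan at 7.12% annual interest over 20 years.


Loan payment formula: PMT = PV × r / (1 − (1 + r)^(−n))
Monthly rate r = 0.0712/12 ≈ 0.00593333, n = 240 months
Denominator: 1 − (1 + 0.0712/12)^(−240) = 0.758236
PMT = $353,485.78 × (0.0712/12) / 0.758236
PMT = $2,766.09 per month

PMT = PV × r / (1-(1+r)^(-n)) = $2,766.09/month


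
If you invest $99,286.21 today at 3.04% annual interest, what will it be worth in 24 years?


Future value formula: FV = PV × (1 + r)^t
FV = $99,286.21 × (1 + 0.0304)^24
FV = $99,286.21 × 2.0518254
FV = $203,717.97

FV = PV × (1 + r)^t = $203,717.97


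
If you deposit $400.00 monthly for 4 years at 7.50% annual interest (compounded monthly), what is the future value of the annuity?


Future value of an ordinary annuity: FV = PMT × ((1 + r)^n − 1) / r
Monthly rate r = 0.075/12 = 0.00625, n = 48
FV = $400.00 × ((1 + 0.075/12)^48 − 1) / (0.075/12)
FV = $400.00 × 55.775864
FV = $22,310.35

FV = PMT × ((1+r)^n - 1)/r = $22,310.35


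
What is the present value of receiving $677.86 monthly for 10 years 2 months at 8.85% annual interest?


Present value of an ordinary annuity: PV = PMT × (1 − (1 + r)^(−n)) / r
Monthly rate r = 0.0885/12 = 0.007375, n = 122
PV = $677.86 × (1 − (1 + 0.0885/12)^(−122)) / (0.0885/12)
PV = $677.86 × 80.268990
PV = $54,411.14

PV = PMT × (1-(1+r)^(-n))/r = $54,411.14


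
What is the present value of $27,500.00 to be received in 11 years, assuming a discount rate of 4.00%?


Present value formula: PV = FV / (1 + r)^t
PV = $27,500.00 / (1 + 0.04)^11
PV = $27,500.00 / 1.539454
PV = $17,863.48

PV = FV / (1 + r)^t = $17,863.48


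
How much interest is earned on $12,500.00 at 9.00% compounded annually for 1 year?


Compound interest earned = final amount − principal.
A = P(1 + r/n)^(nt) = $12,500.00 × (1 + 0.09/1)^(1 × 1) = $13,625.00
Interest = A − P = $13,625.00 − $12,500.00 = $1,125.00

Interest = A - P = $1,125.00


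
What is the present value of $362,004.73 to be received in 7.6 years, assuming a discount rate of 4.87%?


Present value formula: PV = FV / (1 + r)^t
PV = $362,004.73 / (1 + 0.0487)^7.6
PV = $362,004.73 / 1.435323
PV = $252,211.34

PV = FV / (1 + r)^t = $252,211.34


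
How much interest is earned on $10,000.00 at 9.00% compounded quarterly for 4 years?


Compound interest earned = final amount − principal.
A = P(1 + r/n)^(nt) = $10,000.00 × (1 + 0.09/4)^(4 × 4) = $14,276.21
Interest = A − P = $14,276.21 − $10,000.00 = $4,276.21

Interest = A - P = $4,276.21


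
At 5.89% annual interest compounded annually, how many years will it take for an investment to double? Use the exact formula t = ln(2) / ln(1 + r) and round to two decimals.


Doubling condition: (1 + r)^t = 2
Take ln of both sides: t × ln(1 + r) = ln(2)
t = ln(2) / ln(1 + r)
t = 0.693147 / 0.057231
t = 12.11

t = ln(2) / ln(1 + r) = 12.11 years


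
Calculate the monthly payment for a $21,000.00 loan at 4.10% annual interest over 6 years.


Loan payment formula: PMT = PV × r / (1 − (1 + r)^(−n))
Monthly rate r = 0.041/12 ≈ 0.00341667, n = 72 months
Denominator: 1 − (1 + 0.041/12)^(−72) = 0.217750
PMT = $21,000.00 × (0.041/12) / 0.217750
PMT = $329.51 per month

PMT = PV × r / (1-(1+r)^(-n)) = $329.51/month


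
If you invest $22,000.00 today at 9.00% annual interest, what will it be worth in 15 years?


Future value formula: FV = PV × (1 + r)^t
FV = $22,000.00 × (1 + 0.09)^15
FV = $22,000.00 × 3.64248246
FV = $80,134.61

FV = PV × (1 + r)^t = $80,134.61


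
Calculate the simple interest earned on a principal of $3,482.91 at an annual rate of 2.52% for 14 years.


Simple interest formula: I = P × r × t
I = $3,482.91 × 0.0252 × 14
I = $1,228.77

I = P × r × t = $1,228.77


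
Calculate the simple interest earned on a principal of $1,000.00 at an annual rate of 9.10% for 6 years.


Simple interest formula: I = P × r × t
I = $1,000.00 × 0.091 × 6
I = $546.00

I = P × r × t = $546.00


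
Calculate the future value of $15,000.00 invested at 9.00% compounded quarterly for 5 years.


Compound interest formula: A = P(1 + r/n)^(nt)
A = $15,000.00 × (1 + 0.09/4)^(4 × 5)
Growth factor: (1 + 0.09/4)^20 = 1.5605092
A = $15,000.00 × 1.5605092
A = $23,407.64

A = P(1 + r/n)^(nt) = $23,407.64


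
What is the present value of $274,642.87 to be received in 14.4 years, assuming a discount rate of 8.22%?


Present value formula: PV = FV / (1 + r)^t
PV = $274,642.87 / (1 + 0.0822)^14.4
PV = $274,642.87 / 3.1190937
PV = $88,052.14

PV = FV / (1 + r)^t = $88,052.14


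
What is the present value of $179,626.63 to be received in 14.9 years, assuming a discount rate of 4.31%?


Present value formula: PV = FV / (1 + r)^t
PV = $179,626.63 / (1 + 0.0431)^14.9
PV = $179,626.63 / 1.8752388
PV = $95,788.67

PV = FV / (1 + r)^t = $95,788.67


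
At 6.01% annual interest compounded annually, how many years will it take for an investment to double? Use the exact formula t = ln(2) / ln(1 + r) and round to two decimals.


Doubling condition: (1 + r)^t = 2
Take ln of both sides: t × ln(1 + r) = ln(2)
t = ln(2) / ln(1 + r)
t = 0.693147 / 0.058363
t = 11.88

t = ln(2) / ln(1 + r) = 11.88 years


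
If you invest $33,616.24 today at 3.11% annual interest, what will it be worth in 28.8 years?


Future value formula: FV = PV × (1 + r)^t
FV = $33,616.24 × (1 + 0.0311)^28.8
FV = $33,616.24 × 2.4158094
FV = $81,210.43

FV = PV × (1 + r)^t = $81,210.43


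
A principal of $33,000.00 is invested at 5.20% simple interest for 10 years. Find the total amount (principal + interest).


Total amount formula: A = P(1 + rt) = P + P·r·t
Interest: I = P × r × t = $33,000.00 × 0.052 × 10 = $17,160.00
A = P + I = $33,000.00 + $17,160.00 = $50,160.00

A = P + I = P(1 + rt) = $50,160.00


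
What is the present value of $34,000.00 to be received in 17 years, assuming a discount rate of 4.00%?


Present value formula: PV = FV / (1 + r)^t
PV = $34,000.00 / (1 + 0.04)^17
PV = $34,000.00 / 1.947900
PV = $17,454.69

PV = FV / (1 + r)^t = $17,454.69


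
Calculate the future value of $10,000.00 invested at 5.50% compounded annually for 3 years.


Compound interest formula: A = P(1 + r/n)^(nt)
A = $10,000.00 × (1 + 0.055/1)^(1 × 3)
Growth factor: (1 + 0.055/1)^3 = 1.174241
A = $10,000.00 × 1.174241
A = $11,742.41

A = P(1 + r/n)^(nt) = $11,742.41


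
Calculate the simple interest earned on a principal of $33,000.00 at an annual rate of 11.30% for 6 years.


Simple interest formula: I = P × r × t
I = $33,000.00 × 0.113 × 6
I = $22,374.00

I = P × r × t = $22,374.00


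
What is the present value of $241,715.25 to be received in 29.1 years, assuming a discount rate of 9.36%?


Present value formula: PV = FV / (1 + r)^t
PV = $241,715.25 / (1 + 0.0936)^29.1
PV = $241,715.25 / 13.513953
PV = $17,886.35

PV = FV / (1 + r)^t = $17,886.35


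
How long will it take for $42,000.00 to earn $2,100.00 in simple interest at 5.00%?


Rearrange the simple interest formula for t:
I = P × r × t  ⇒  t = I / (P × r)
t = $2,100.00 / ($42,000.00 × 0.05)
t = 1

t = I/(P×r) = 1 year


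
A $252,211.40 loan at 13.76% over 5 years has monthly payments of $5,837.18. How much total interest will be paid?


Total paid over the life of the loan = PMT × n.
Total paid = $5,837.18 × 60 = $350,230.80
Total interest = total paid − principal = $350,230.80 − $252,211.40 = $98,019.40

Total interest = (PMT × n) - PV = $98,019.40


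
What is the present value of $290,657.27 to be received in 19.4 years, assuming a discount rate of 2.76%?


Present value formula: PV = FV / (1 + r)^t
PV = $290,657.27 / (1 + 0.0276)^19.4
PV = $290,657.27 / 1.6958501
PV = $171,393.26

PV = FV / (1 + r)^t = $171,393.26


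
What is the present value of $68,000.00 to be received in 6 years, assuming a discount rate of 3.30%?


Present value formula: PV = FV / (1 + r)^t
PV = $68,000.00 / (1 + 0.033)^6
PV = $68,000.00 / 1.2150718
PV = $55,963.77

PV = FV / (1 + r)^t = $55,963.77


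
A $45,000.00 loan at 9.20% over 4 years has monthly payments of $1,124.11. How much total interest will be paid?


Total paid over the life of the loan = PMT × n.
Total paid = $1,124.11 × 48 = $53,957.28
Total interest = total paid − principal = $53,957.28 − $45,000.00 = $8,957.28

Total interest = (PMT × n) - PV = $8,957.28


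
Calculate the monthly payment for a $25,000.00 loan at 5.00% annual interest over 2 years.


Loan payment formula: PMT = PV × r / (1 − (1 + r)^(−n))
Monthly rate r = 0.05/12 ≈ 0.00416667, n = 24 months
Denominator: 1 − (1 + 0.05/12)^(−24) = 0.094975
PMT = $25,000.00 × (0.05/12) / 0.094975
PMT = $1,096.78 per month

PMT = PV × r / (1-(1+r)^(-n)) = $1,096.78/month


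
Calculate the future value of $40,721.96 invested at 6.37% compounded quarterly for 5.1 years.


Compound interest formula: A = P(1 + r/n)^(nt)
A = $40,721.96 × (1 + 0.0637/4)^(4 × 5.1)
Growth factor: (1 + 0.0637/4)^20.4 = 1.38031311
A = $40,721.96 × 1.38031311
A = $56,209.06

A = P(1 + r/n)^(nt) = $56,209.06
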